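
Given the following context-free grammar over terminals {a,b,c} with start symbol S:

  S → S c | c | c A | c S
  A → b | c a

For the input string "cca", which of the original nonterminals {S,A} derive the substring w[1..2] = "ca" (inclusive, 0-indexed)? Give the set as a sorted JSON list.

CNF form of G:
  S -> S T0 | T0 A | T0 S | c
  A -> T0 T1 | b
  T0 -> c
  T1 -> a

CYK table (by increasing span) — only the sub-triangle for w[1..2]:
  T[1,1] 'c' = {S,T0}  orig:{S}
  T[2,2] 'a' = {T1}  orig:{}
  T[1,2] 'ca' = {A}

Original NTs in T[1,2] deriving "ca": ["A"]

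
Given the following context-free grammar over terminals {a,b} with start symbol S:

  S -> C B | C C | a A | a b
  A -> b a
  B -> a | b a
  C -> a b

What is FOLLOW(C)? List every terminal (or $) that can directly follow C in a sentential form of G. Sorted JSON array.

Compute FIRST by fixpoint:
iter 1:
  A via A→b a: +{b}
  B via B→a: +{a}
  B via B→b a: +{b}
  C via C→a b: +{a}
  S via S→C B: +{a}
  FIRST[S]={a}  FIRST[A]={b}  FIRST[B]={a,b}  FIRST[C]={a}
iter 2: (no change)
  FIRST[S]={a}  FIRST[A]={b}  FIRST[B]={a,b}  FIRST[C]={a}

Compute FOLLOW by fixpoint:
seed FOLLOW(S) with $
round 1:
  S→C B: FOLLOW(C) ⊇ FIRST(B) = {a,b}; new: +{a,b}
  S→C B: FOLLOW(B) ⊇ FOLLOW(S) ⊇ {$}; new: +{$}
  S→C C: FOLLOW(C) ⊇ FOLLOW(S) ⊇ {$}; new: +{$}
  S→a A: FOLLOW(A) ⊇ FOLLOW(S) ⊇ {$}; new: +{$}
  S: {$}  A: {$}  B: {$}  C: {$,a,b}
round 2: done
  S: {$}  A: {$}  B: {$}  C: {$,a,b}

FOLLOW(C) = ["$", "a", "b"]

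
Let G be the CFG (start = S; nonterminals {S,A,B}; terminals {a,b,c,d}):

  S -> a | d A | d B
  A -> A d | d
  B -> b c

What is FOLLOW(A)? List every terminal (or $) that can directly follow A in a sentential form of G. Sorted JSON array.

FIRST iteration:
pass 1:
  A via A→d: +{d}
  B via B→b c: +{b}
  S via S→a: +{a}
  S via S→d A: +{d}
  S: {a,d}  A: {d}  B: {b}
pass 2: (no change)
  S: {a,d}  A: {d}  B: {b}

FOLLOW sets:
initialize: $ ∈ FOLLOW(S)
[1]
  A→A d: FOLLOW(A) ⊇ FIRST(d) = {d}; new: +{d}
  S→d A: FOLLOW(A) ⊇ FOLLOW(S) ⊇ {$}; new: +{$}
  S→d B: FOLLOW(B) ⊇ FOLLOW(S) ⊇ {$}; new: +{$}
  FOLLOW[S]={$}  FOLLOW[A]={$,d}  FOLLOW[B]={$}
[2] — fixpoint
  FOLLOW[S]={$}  FOLLOW[A]={$,d}  FOLLOW[B]={$}

FOLLOW(A) = ["$", "d"]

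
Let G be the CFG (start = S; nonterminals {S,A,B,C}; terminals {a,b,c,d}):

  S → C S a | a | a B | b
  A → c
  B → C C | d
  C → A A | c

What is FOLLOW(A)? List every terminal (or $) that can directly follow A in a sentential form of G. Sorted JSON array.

FIRST sets, iterate to fixpoint:
round 1:
  A via A→c: +{c}
  B via B→d: +{d}
  C via C→A A: +{c}
  S via S→C S a: +{c}
  S via S→a: +{a}
  S via S→b: +{b}
  S: {a,b,c}  A: {c}  B: {d}  C: {c}
round 2:
  B via B→C C: +{c}
  S: {a,b,c}  A: {c}  B: {c,d}  C: {c}
round 3: — fixpoint
  S: {a,b,c}  A: {c}  B: {c,d}  C: {c}

Compute FOLLOW by fixpoint:
FOLLOW(S) := {$}
iter 1:
  B→C C: FOLLOW(C) ⊇ FIRST(C) = {c}; new: +{c}
  C→A A: FOLLOW(A) ⊇ FIRST(A) = {c}; new: +{c}
  S→C S a: FOLLOW(C) ⊇ FIRST(S) = {a,b,c}; new: +{a,b}
  S→C S a: FOLLOW(S) ⊇ FIRST(a) = {a}; new: +{a}
  S→a B: FOLLOW(B) ⊇ FOLLOW(S) ⊇ {$,a}; new: +{$,a}
  FOLLOW[S]={$,a}  FOLLOW[A]={c}  FOLLOW[B]={$,a}  FOLLOW[C]={a,b,c}
iter 2:
  B→C C: FOLLOW(C) ⊇ FOLLOW(B) ⊇ {$,a}; new: +{$}
  C→A A: FOLLOW(A) ⊇ FOLLOW(C) ⊇ {$,a,b,c}; new: +{$,a,b}
  FOLLOW[S]={$,a}  FOLLOW[A]={$,a,b,c}  FOLLOW[B]={$,a}  FOLLOW[C]={$,a,b,c}
iter 3: done
  FOLLOW[S]={$,a}  FOLLOW[A]={$,a,b,c}  FOLLOW[B]={$,a}  FOLLOW[C]={$,a,b,c}

FOLLOW(A) = ["$", "a", "b", "c"]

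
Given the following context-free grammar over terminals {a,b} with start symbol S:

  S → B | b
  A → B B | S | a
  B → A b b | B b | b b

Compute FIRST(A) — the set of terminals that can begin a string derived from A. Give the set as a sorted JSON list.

Compute FIRST by fixpoint:
round 1:
  A via A→a: +{a}
  B via B→A b b: +{a}
  B via B→b b: +{b}
  S via S→B: +{a,b}
  FIRST(S)={a,b}  FIRST(A)={a}  FIRST(B)={a,b}
round 2:
  A via A→B B: +{b}
  FIRST(S)={a,b}  FIRST(A)={a,b}  FIRST(B)={a,b}
round 3: (no change)
  FIRST(S)={a,b}  FIRST(A)={a,b}  FIRST(B)={a,b}

FIRST(A) = ["a", "b"]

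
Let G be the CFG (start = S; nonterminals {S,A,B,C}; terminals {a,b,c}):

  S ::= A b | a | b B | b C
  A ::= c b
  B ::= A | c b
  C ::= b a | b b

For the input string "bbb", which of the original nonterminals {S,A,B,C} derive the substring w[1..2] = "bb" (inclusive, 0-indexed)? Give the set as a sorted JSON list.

CNF form of G:
  S -> A T1 | T1 B | T1 C | a
  A -> T0 T1
  B -> T0 T1
  C -> T1 T1 | T1 T2
  T0 -> c
  T1 -> b
  T2 -> a

Fill CYK table bottom-up, restricted to cells inside w[1..2]:
  cell(1,1) b: {T1}  orig:{}
  cell(2,2) b: {T1}  orig:{}
  cell(1,2) bb: {C}

Original NTs in T[1,2] deriving "bb": ["C"]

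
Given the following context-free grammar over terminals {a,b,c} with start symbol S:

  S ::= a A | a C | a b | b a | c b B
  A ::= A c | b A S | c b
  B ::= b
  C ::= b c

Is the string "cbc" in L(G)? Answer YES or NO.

CNF form of G:
  S -> T0 X4 | T1 T2 | T2 A | T2 C | T2 T1
  A -> A T0 | T0 T1 | T1 X3
  B -> b
  C -> T1 T0
  T0 -> c
  T1 -> b
  T2 -> a
  X3 -> A S
  X4 -> T1 B

CYK table (by increasing span):
  [0..0]={T0}  "c"  orig:{}
  [1..1]={B,T1}  "b"  orig:{B}
  [2..2]={T0}  "c"  orig:{}
  [0..1]={A}  "cb"
  [1..2]={C}  "bc"
  [0..2]={A}  "cbc"

S ∉ T[0,2] ⇒ NO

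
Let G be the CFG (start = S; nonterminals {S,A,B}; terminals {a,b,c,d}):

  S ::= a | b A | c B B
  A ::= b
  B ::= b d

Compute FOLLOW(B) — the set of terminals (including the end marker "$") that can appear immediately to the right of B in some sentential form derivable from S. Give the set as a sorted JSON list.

Compute FIRST by fixpoint:
[1]
  A via A→b: +{b}
  B via B→b d: +{b}
  S via S→a: +{a}
  S via S→b A: +{b}
  S via S→c B B: +{c}
  FIRST(S)={a,b,c}  FIRST(A)={b}  FIRST(B)={b}
[2] (no change)
  FIRST(S)={a,b,c}  FIRST(A)={b}  FIRST(B)={b}

Compute FOLLOW by fixpoint:
seed FOLLOW(S) with $
round 1:
  S→b A: FOLLOW(A) ⊇ FOLLOW(S) ⊇ {$}; new: +{$}
  S→c B B: FOLLOW(B) ⊇ FIRST(B) = {b}; new: +{b}
  S→c B B: FOLLOW(B) ⊇ FOLLOW(S) ⊇ {$}; new: +{$}
  FOLLOW(S)={$}  FOLLOW(A)={$}  FOLLOW(B)={$,b}
round 2: — fixpoint
  FOLLOW(S)={$}  FOLLOW(A)={$}  FOLLOW(B)={$,b}

FOLLOW(B) = ["$", "b"]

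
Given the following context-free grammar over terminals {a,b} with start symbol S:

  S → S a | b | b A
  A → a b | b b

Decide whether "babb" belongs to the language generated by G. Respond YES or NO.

CNF form of G:
  S -> S T0 | T1 A | b
  A -> T0 T1 | T1 T1
  T0 -> a
  T1 -> b

CYK table (by increasing span):
  [0..0]={S,T1}  "b"  orig:{S}
  [1..1]={T0}  "a"  orig:{}
  [2..2]={S,T1}  "b"  orig:{S}
  [3..3]={S,T1}  "b"  orig:{S}
  [0..1]={S}  "ba"
  [1..2]={A}  "ab"
  [2..3]={A}  "bb"
  [0..2]={S}  "bab"
  [1..3]=∅  "abb"
  [0..3]=∅  "babb"

S ∉ T[0,3] ⇒ NO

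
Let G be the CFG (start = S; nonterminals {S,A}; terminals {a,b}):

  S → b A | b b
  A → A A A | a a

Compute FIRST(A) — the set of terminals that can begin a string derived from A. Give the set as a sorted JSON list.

FIRST iteration:
iter 1:
  A via A→a a: +{a}
  S via S→b A: +{b}
  FIRST[S]={b}  FIRST[A]={a}
iter 2: — fixpoint
  FIRST[S]={b}  FIRST[A]={a}

FIRST(A) = ["a"]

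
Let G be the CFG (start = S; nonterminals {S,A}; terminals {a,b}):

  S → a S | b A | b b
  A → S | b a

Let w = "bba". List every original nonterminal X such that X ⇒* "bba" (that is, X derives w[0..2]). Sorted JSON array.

Convert to CNF:
  S -> T0 S | T1 A | T1 T1
  A -> T0 S | T1 A | T1 T0 | T1 T1
  T0 -> a
  T1 -> b

CYK fill, restricted to cells inside w[0..2]:
  [0..0]={T1}  "b"  orig:{}
  [1..1]={T1}  "b"  orig:{}
  [2..2]={T0}  "a"  orig:{}
  [0..1]={A,S}  "bb"
  [1..2]={A}  "ba"
  [0..2]={A,S}  "bba"

Original NTs in T[0,2] deriving "bba": ["A", "S"]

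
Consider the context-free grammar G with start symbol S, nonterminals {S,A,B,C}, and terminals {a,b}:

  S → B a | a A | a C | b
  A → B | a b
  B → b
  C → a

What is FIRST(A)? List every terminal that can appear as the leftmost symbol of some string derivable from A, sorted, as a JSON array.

Compute FIRST by fixpoint:
[1]
  A via A→a b: +{a}
  B via B→b: +{b}
  C via C→a: +{a}
  S via S→B a: +{b}
  S via S→a A: +{a}
  S: {a,b}  A: {a}  B: {b}  C: {a}
[2]
  A via A→B: +{b}
  S: {a,b}  A: {a,b}  B: {b}  C: {a}
[3] done
  S: {a,b}  A: {a,b}  B: {b}  C: {a}

FIRST(A) = ["a", "b"]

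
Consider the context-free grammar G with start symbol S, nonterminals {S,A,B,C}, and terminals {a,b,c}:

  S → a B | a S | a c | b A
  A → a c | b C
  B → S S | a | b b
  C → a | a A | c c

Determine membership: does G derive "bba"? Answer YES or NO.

CNF form of G:
  S -> T0 B | T0 S | T0 T1 | T2 A
  A -> T0 T1 | T2 C
  B -> S S | T2 T2 | a
  C -> T0 A | T1 T1 | a
  T0 -> a
  T1 -> c
  T2 -> b

Fill CYK table bottom-up:
  T[0,0] 'b' = {T2}  orig:{}
  T[1,1] 'b' = {T2}  orig:{}
  T[2,2] 'a' = {B,C,T0}  orig:{B,C}
  T[0,1] 'bb' = {B}
  T[1,2] 'ba' = {A}
  T[0,2] 'bba' = {S}

S ∈ T[0,2] ⇒ YES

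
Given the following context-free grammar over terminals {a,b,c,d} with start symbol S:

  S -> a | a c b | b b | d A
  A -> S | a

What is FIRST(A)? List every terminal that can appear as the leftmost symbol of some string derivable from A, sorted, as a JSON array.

FIRST sets, iterate to fixpoint:
iter 1:
  A via A→a: +{a}
  S via S→a: +{a}
  S via S→b b: +{b}
  S via S→d A: +{d}
  FIRST[S]={a,b,d}  FIRST[A]={a}
iter 2:
  A via A→S: +{b,d}
  FIRST[S]={a,b,d}  FIRST[A]={a,b,d}
iter 3: (no change)
  FIRST[S]={a,b,d}  FIRST[A]={a,b,d}

FIRST(A) = ["a", "b", "d"]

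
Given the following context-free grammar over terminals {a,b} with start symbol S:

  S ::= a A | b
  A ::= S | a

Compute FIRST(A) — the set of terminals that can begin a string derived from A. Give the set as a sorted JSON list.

Compute FIRST by fixpoint:
pass 1:
  A via A→a: +{a}
  S via S→a A: +{a}
  S via S→b: +{b}
  S: {a,b}  A: {a}
pass 2:
  A via A→S: +{b}
  S: {a,b}  A: {a,b}
pass 3: (no change)
  S: {a,b}  A: {a,b}

FIRST(A) = ["a", "b"]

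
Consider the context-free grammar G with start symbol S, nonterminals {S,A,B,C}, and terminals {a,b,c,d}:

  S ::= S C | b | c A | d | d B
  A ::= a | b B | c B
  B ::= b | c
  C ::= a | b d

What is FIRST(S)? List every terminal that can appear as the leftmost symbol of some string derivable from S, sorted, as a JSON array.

FIRST iteration:
round 1:
  A via A→a: +{a}
  A via A→b B: +{b}
  A via A→c B: +{c}
  B via B→b: +{b}
  B via B→c: +{c}
  C via C→a: +{a}
  C via C→b d: +{b}
  S via S→b: +{b}
  S via S→c A: +{c}
  S via S→d: +{d}
  FIRST[S]={b,c,d}  FIRST[A]={a,b,c}  FIRST[B]={b,c}  FIRST[C]={a,b}
round 2: — fixpoint
  FIRST[S]={b,c,d}  FIRST[A]={a,b,c}  FIRST[B]={b,c}  FIRST[C]={a,b}

FIRST(S) = ["b", "c", "d"]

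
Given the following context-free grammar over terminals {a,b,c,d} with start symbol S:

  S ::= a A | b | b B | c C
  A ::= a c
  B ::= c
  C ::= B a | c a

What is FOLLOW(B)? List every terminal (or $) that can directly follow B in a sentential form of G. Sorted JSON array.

FIRST iteration:
iter 1:
  A via A→a c: +{a}
  B via B→c: +{c}
  C via C→B a: +{c}
  S via S→a A: +{a}
  S via S→b: +{b}
  S via S→c C: +{c}
  S: {a,b,c}  A: {a}  B: {c}  C: {c}
iter 2: done
  S: {a,b,c}  A: {a}  B: {c}  C: {c}

FOLLOW iteration:
initialize: $ ∈ FOLLOW(S)
iter 1:
  C→B a: FOLLOW(B) ⊇ FIRST(a) = {a}; new: +{a}
  S→a A: FOLLOW(A) ⊇ FOLLOW(S) ⊇ {$}; new: +{$}
  S→b B: FOLLOW(B) ⊇ FOLLOW(S) ⊇ {$}; new: +{$}
  S→c C: FOLLOW(C) ⊇ FOLLOW(S) ⊇ {$}; new: +{$}
  FOLLOW[S]={$}  FOLLOW[A]={$}  FOLLOW[B]={$,a}  FOLLOW[C]={$}
iter 2: (no change)
  FOLLOW[S]={$}  FOLLOW[A]={$}  FOLLOW[B]={$,a}  FOLLOW[C]={$}

FOLLOW(B) = ["$", "a"]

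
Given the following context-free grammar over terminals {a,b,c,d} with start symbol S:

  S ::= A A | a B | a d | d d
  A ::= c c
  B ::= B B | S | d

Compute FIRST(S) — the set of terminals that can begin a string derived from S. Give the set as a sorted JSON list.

FIRST sets, iterate to fixpoint:
iter 1:
  A via A→c c: +{c}
  B via B→d: +{d}
  S via S→A A: +{c}
  S via S→a B: +{a}
  S via S→d d: +{d}
  FIRST(S)={a,c,d}  FIRST(A)={c}  FIRST(B)={d}
iter 2:
  B via B→S: +{a,c}
  FIRST(S)={a,c,d}  FIRST(A)={c}  FIRST(B)={a,c,d}
iter 3: — fixpoint
  FIRST(S)={a,c,d}  FIRST(A)={c}  FIRST(B)={a,c,d}

FIRST(S) = ["a", "c", "d"]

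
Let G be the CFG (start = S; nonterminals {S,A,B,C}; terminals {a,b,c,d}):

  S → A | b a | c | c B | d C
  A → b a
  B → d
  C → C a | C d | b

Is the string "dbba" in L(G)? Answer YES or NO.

CNF form of G:
  S -> T0 T1 | T2 C | T3 B | c
  A -> T0 T1
  B -> d
  C -> C T1 | C T2 | b
  T0 -> b
  T1 -> a
  T2 -> d
  T3 -> c

Fill CYK table bottom-up:
  cell(0,0) d: {B,T2}  orig:{B}
  cell(1,1) b: {C,T0}  orig:{C}
  cell(2,2) b: {C,T0}  orig:{C}
  cell(3,3) a: {T1}  orig:{}
  cell(0,1) db: {S}
  cell(1,2) bb: ∅
  cell(2,3) ba: {A,C,S}
  cell(0,2) dbb: ∅
  cell(1,3) bba: ∅
  cell(0,3) dbba: ∅

S ∉ T[0,3] ⇒ NO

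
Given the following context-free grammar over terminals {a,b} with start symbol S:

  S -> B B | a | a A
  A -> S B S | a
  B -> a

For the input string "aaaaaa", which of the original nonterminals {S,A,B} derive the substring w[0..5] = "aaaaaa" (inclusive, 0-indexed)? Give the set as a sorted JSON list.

CNF form of G:
  S -> B B | T0 A | a
  A -> S X1 | a
  B -> a
  T0 -> a
  X1 -> B S

CYK table (by increasing span) — only the sub-triangle for w[0..5]:
  T[0,0] 'a' = {A,B,S,T0}  orig:{A,B,S}
  T[1,1] 'a' = {A,B,S,T0}  orig:{A,B,S}
  T[2,2] 'a' = {A,B,S,T0}  orig:{A,B,S}
  T[3,3] 'a' = {A,B,S,T0}  orig:{A,B,S}
  T[4,4] 'a' = {A,B,S,T0}  orig:{A,B,S}
  T[5,5] 'a' = {A,B,S,T0}  orig:{A,B,S}
  T[0,1] 'aa' = {S,X1}  orig:{S}
  T[1,2] 'aa' = {S,X1}  orig:{S}
  T[2,3] 'aa' = {S,X1}  orig:{S}
  T[3,4] 'aa' = {S,X1}  orig:{S}
  T[4,5] 'aa' = {S,X1}  orig:{S}
  T[0,2] 'aaa' = {A,X1}  orig:{A}
  T[1,3] 'aaa' = {A,X1}  orig:{A}
  T[2,4] 'aaa' = {A,X1}  orig:{A}
  T[3,5] 'aaa' = {A,X1}  orig:{A}
  T[0,3] 'aaaa' = {A,S}
  T[1,4] 'aaaa' = {A,S}
  T[2,5] 'aaaa' = {A,S}
  T[0,4] 'aaaaa' = {A,S,X1}  orig:{A,S}
  T[1,5] 'aaaaa' = {A,S,X1}  orig:{A,S}
  T[0,5] 'aaaaaa' = {A,S,X1}  orig:{A,S}

Original NTs in T[0,5] deriving "aaaaaa": ["A", "S"]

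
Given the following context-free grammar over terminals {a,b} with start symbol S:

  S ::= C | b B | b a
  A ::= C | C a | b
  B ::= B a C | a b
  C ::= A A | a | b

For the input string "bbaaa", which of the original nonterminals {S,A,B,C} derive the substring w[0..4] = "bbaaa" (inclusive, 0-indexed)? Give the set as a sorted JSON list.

CNF form of G:
  S -> A A | T1 B | T1 T0 | a | b
  A -> A A | C T0 | a | b
  B -> B X2 | T0 T1
  C -> A A | a | b
  T0 -> a
  T1 -> b
  X2 -> T0 C

Fill CYK table bottom-up, restricted to cells inside w[0..4]:
  cell(0,0) b: {A,C,S,T1}  orig:{A,C,S}
  cell(1,1) b: {A,C,S,T1}  orig:{A,C,S}
  cell(2,2) a: {A,C,S,T0}  orig:{A,C,S}
  cell(3,3) a: {A,C,S,T0}  orig:{A,C,S}
  cell(4,4) a: {A,C,S,T0}  orig:{A,C,S}
  cell(0,1) bb: {A,C,S}
  cell(1,2) ba: {A,C,S}
  cell(2,3) aa: {A,C,S,X2}  orig:{A,C,S}
  cell(3,4) aa: {A,C,S,X2}  orig:{A,C,S}
  cell(0,2) bba: {A,C,S}
  cell(1,3) baa: {A,C,S}
  cell(2,4) aaa: {A,C,S,X2}  orig:{A,C,S}
  cell(0,3) bbaa: {A,C,S}
  cell(1,4) baaa: {A,C,S}
  cell(0,4) bbaaa: {A,C,S}

Original NTs in T[0,4] deriving "bbaaa": ["A", "C", "S"]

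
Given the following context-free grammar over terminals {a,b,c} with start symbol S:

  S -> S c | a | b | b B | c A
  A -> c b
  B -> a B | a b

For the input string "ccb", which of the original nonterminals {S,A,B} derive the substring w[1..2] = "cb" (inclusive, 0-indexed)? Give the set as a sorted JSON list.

Convert to CNF:
  S -> S T0 | T0 A | T1 B | a | b
  A -> T0 T1
  B -> T2 B | T2 T1
  T0 -> c
  T1 -> b
  T2 -> a

CYK fill, restricted to cells inside w[1..2]:
  cell(1,1) c: {T0}  orig:{}
  cell(2,2) b: {S,T1}  orig:{S}
  cell(1,2) cb: {A}

Original NTs in T[1,2] deriving "cb": ["A"]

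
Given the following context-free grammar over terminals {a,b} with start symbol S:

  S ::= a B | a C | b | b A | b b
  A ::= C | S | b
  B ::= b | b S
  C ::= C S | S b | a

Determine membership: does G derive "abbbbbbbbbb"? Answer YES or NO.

Convert to CNF:
  S -> T0 A | T0 T0 | T1 B | T1 C | b
  A -> C S | S T0 | T0 A | T0 T0 | T1 B | T1 C | a | b
  B -> T0 S | b
  C -> C S | S T0 | a
  T0 -> b
  T1 -> a

Fill CYK table bottom-up:
  [0..0]={A,C,T1}  "a"  orig:{A,C}
  [1..1]={A,B,S,T0}  "b"  orig:{A,B,S}
  [2..2]={A,B,S,T0}  "b"  orig:{A,B,S}
  [3..3]={A,B,S,T0}  "b"  orig:{A,B,S}
  [4..4]={A,B,S,T0}  "b"  orig:{A,B,S}
  [5..5]={A,B,S,T0}  "b"  orig:{A,B,S}
  [6..6]={A,B,S,T0}  "b"  orig:{A,B,S}
  [7..7]={A,B,S,T0}  "b"  orig:{A,B,S}
  [8..8]={A,B,S,T0}  "b"  orig:{A,B,S}
  [9..9]={A,B,S,T0}  "b"  orig:{A,B,S}
  [10..10]={A,B,S,T0}  "b"  orig:{A,B,S}
  [0..1]={A,C,S}  "ab"
  [1..2]={A,B,C,S}  "bb"
  [2..3]={A,B,C,S}  "bb"
  [3..4]={A,B,C,S}  "bb"
  [4..5]={A,B,C,S}  "bb"
  [5..6]={A,B,C,S}  "bb"
  [6..7]={A,B,C,S}  "bb"
  [7..8]={A,B,C,S}  "bb"
  [8..9]={A,B,C,S}  "bb"
  [9..10]={A,B,C,S}  "bb"
  [0..2]={A,C,S}  "abb"
  [1..3]={A,B,C,S}  "bbb"
  [2..4]={A,B,C,S}  "bbb"
  [3..5]={A,B,C,S}  "bbb"
  [4..6]={A,B,C,S}  "bbb"
  [5..7]={A,B,C,S}  "bbb"
  [6..8]={A,B,C,S}  "bbb"
  [7..9]={A,B,C,S}  "bbb"
  [8..10]={A,B,C,S}  "bbb"
  [0..3]={A,C,S}  "abbb"
  [1..4]={A,B,C,S}  "bbbb"
  [2..5]={A,B,C,S}  "bbbb"
  [3..6]={A,B,C,S}  "bbbb"
  [4..7]={A,B,C,S}  "bbbb"
  [5..8]={A,B,C,S}  "bbbb"
  [6..9]={A,B,C,S}  "bbbb"
  [7..10]={A,B,C,S}  "bbbb"
  [0..4]={A,C,S}  "abbbb"
  [1..5]={A,B,C,S}  "bbbbb"
  [2..6]={A,B,C,S}  "bbbbb"
  [3..7]={A,B,C,S}  "bbbbb"
  [4..8]={A,B,C,S}  "bbbbb"
  [5..9]={A,B,C,S}  "bbbbb"
  [6..10]={A,B,C,S}  "bbbbb"
  [0..5]={A,C,S}  "abbbbb"
  [1..6]={A,B,C,S}  "bbbbbb"
  [2..7]={A,B,C,S}  "bbbbbb"
  [3..8]={A,B,C,S}  "bbbbbb"
  [4..9]={A,B,C,S}  "bbbbbb"
  [5..10]={A,B,C,S}  "bbbbbb"
  [0..6]={A,C,S}  "abbbbbb"
  [1..7]={A,B,C,S}  "bbbbbbb"
  [2..8]={A,B,C,S}  "bbbbbbb"
  [3..9]={A,B,C,S}  "bbbbbbb"
  [4..10]={A,B,C,S}  "bbbbbbb"
  [0..7]={A,C,S}  "abbbbbbb"
  [1..8]={A,B,C,S}  "bbbbbbbb"
  [2..9]={A,B,C,S}  "bbbbbbbb"
  [3..10]={A,B,C,S}  "bbbbbbbb"
  [0..8]={A,C,S}  "abbbbbbbb"
  [1..9]={A,B,C,S}  "bbbbbbbbb"
  [2..10]={A,B,C,S}  "bbbbbbbbb"
  [0..9]={A,C,S}  "abbbbbbbbb"
  [1..10]={A,B,C,S}  "bbbbbbbbbb"
  [0..10]={A,C,S}  "abbbbbbbbbb"

S ∈ T[0,10] ⇒ YES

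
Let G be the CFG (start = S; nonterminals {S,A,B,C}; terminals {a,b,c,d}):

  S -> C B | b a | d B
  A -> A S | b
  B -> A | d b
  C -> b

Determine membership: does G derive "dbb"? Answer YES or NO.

CNF form of G:
  S -> C B | T0 B | T1 T2
  A -> A S | b
  B -> A S | T0 T1 | b
  C -> b
  T0 -> d
  T1 -> b
  T2 -> a

CYK fill:
  T[0,0] 'd' = {T0}  orig:{}
  T[1,1] 'b' = {A,B,C,T1}  orig:{A,B,C}
  T[2,2] 'b' = {A,B,C,T1}  orig:{A,B,C}
  T[0,1] 'db' = {B,S}
  T[1,2] 'bb' = {S}
  T[0,2] 'dbb' = ∅

S ∉ T[0,2] ⇒ NO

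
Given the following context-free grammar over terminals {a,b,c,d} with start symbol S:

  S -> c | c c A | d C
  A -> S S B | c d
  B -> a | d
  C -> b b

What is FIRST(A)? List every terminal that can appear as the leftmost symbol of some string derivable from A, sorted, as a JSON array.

FIRST sets, iterate to fixpoint:
pass 1:
  A via A→c d: +{c}
  B via B→a: +{a}
  B via B→d: +{d}
  C via C→b b: +{b}
  S via S→c: +{c}
  S via S→d C: +{d}
  FIRST[S]={c,d}  FIRST[A]={c}  FIRST[B]={a,d}  FIRST[C]={b}
pass 2:
  A via A→S S B: +{d}
  FIRST[S]={c,d}  FIRST[A]={c,d}  FIRST[B]={a,d}  FIRST[C]={b}
pass 3: (stable)
  FIRST[S]={c,d}  FIRST[A]={c,d}  FIRST[B]={a,d}  FIRST[C]={b}

FIRST(A) = ["c", "d"]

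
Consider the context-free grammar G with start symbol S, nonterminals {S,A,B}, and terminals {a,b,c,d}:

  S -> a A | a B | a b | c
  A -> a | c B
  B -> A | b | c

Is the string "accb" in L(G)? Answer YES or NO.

CNF form of G:
  S -> T1 A | T1 B | T1 T2 | c
  A -> T0 B | a
  B -> T0 B | a | b | c
  T0 -> c
  T1 -> a
  T2 -> b

CYK fill:
  cell(0,0) a: {A,B,T1}  orig:{A,B}
  cell(1,1) c: {B,S,T0}  orig:{B,S}
  cell(2,2) c: {B,S,T0}  orig:{B,S}
  cell(3,3) b: {B,T2}  orig:{B}
  cell(0,1) ac: {S}
  cell(1,2) cc: {A,B}
  cell(2,3) cb: {A,B}
  cell(0,2) acc: {S}
  cell(1,3) ccb: {A,B}
  cell(0,3) accb: {S}

S ∈ T[0,3] ⇒ YES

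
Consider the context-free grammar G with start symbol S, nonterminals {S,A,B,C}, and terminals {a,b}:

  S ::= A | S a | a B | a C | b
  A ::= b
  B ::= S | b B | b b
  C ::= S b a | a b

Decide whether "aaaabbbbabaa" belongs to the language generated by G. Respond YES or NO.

CNF form of G:
  S -> S T0 | T0 B | T0 C | b
  A -> b
  B -> S T0 | T0 B | T0 C | T1 B | T1 T1 | b
  C -> S X2 | T0 T1
  T0 -> a
  T1 -> b
  X2 -> T1 T0

Fill CYK table bottom-up:
  T[0,0] 'a' = {T0}  orig:{}
  T[1,1] 'a' = {T0}  orig:{}
  T[2,2] 'a' = {T0}  orig:{}
  T[3,3] 'a' = {T0}  orig:{}
  T[4,4] 'b' = {A,B,S,T1}  orig:{A,B,S}
  T[5,5] 'b' = {A,B,S,T1}  orig:{A,B,S}
  T[6,6] 'b' = {A,B,S,T1}  orig:{A,B,S}
  T[7,7] 'b' = {A,B,S,T1}  orig:{A,B,S}
  T[8,8] 'a' = {T0}  orig:{}
  T[9,9] 'b' = {A,B,S,T1}  orig:{A,B,S}
  T[10,10] 'a' = {T0}  orig:{}
  T[11,11] 'a' = {T0}  orig:{}
  T[0,1] 'aa' = ∅
  T[1,2] 'aa' = ∅
  T[2,3] 'aa' = ∅
  T[3,4] 'ab' = {B,C,S}
  T[4,5] 'bb' = {B}
  T[5,6] 'bb' = {B}
  T[6,7] 'bb' = {B}
  T[7,8] 'ba' = {B,S,X2}  orig:{B,S}
  T[8,9] 'ab' = {B,C,S}
  T[9,10] 'ba' = {B,S,X2}  orig:{B,S}
  T[10,11] 'aa' = ∅
  T[0,2] 'aaa' = ∅
  T[1,3] 'aaa' = ∅
  T[2,4] 'aab' = {B,S}
  T[3,5] 'abb' = {B,S}
  T[4,6] 'bbb' = {B}
  T[5,7] 'bbb' = {B}
  T[6,8] 'bba' = {B,C}
  T[7,9] 'bab' = {B}
  T[8,10] 'aba' = {B,S}
  T[9,11] 'baa' = {B,S}
  T[0,3] 'aaaa' = ∅
  T[1,4] 'aaab' = {B,S}
  T[2,5] 'aabb' = {B,S}
  T[3,6] 'abbb' = {B,S}
  T[4,7] 'bbbb' = {B}
  T[5,8] 'bbba' = {B}
  T[6,9] 'bbab' = {B}
  T[7,10] 'baba' = {B,C}
  T[8,11] 'abaa' = {B,S}
  T[0,4] 'aaaab' = {B,S}
  T[1,5] 'aaabb' = {B,S}
  T[2,6] 'aabbb' = {B,S}
  T[3,7] 'abbbb' = {B,S}
  T[4,8] 'bbbba' = {B}
  T[5,9] 'bbbab' = {B}
  T[6,10] 'bbaba' = {B}
  T[7,11] 'babaa' = {B}
  T[0,5] 'aaaabb' = {B,S}
  T[1,6] 'aaabbb' = {B,S}
  T[2,7] 'aabbbb' = {B,S}
  T[3,8] 'abbbba' = {B,C,S}
  T[4,9] 'bbbbab' = {B}
  T[5,10] 'bbbaba' = {B}
  T[6,11] 'bbabaa' = {B}
  T[0,6] 'aaaabbb' = {B,S}
  T[1,7] 'aaabbbb' = {B,S}
  T[2,8] 'aabbbba' = {B,C,S}
  T[3,9] 'abbbbab' = {B,S}
  T[4,10] 'bbbbaba' = {B}
  T[5,11] 'bbbabaa' = {B}
  T[0,7] 'aaaabbbb' = {B,S}
  T[1,8] 'aaabbbba' = {B,C,S}
  T[2,9] 'aabbbbab' = {B,S}
  T[3,10] 'abbbbaba' = {B,C,S}
  T[4,11] 'bbbbabaa' = {B}
  T[0,8] 'aaaabbbba' = {B,C,S}
  T[1,9] 'aaabbbbab' = {B,S}
  T[2,10] 'aabbbbaba' = {B,C,S}
  T[3,11] 'abbbbabaa' = {B,S}
  T[0,9] 'aaaabbbbab' = {B,S}
  T[1,10] 'aaabbbbaba' = {B,C,S}
  T[2,11] 'aabbbbabaa' = {B,S}
  T[0,10] 'aaaabbbbaba' = {B,C,S}
  T[1,11] 'aaabbbbabaa' = {B,S}
  T[0,11] 'aaaabbbbabaa' = {B,S}

S ∈ T[0,11] ⇒ YES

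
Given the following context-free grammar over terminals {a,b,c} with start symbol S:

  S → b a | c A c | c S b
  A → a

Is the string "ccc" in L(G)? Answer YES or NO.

CNF form of G:
  S -> T0 T1 | T2 X3 | T2 X4
  A -> a
  T0 -> b
  T1 -> a
  T2 -> c
  X3 -> A T2
  X4 -> S T0

Fill CYK table bottom-up:
  cell(0,0) c: {T2}  orig:{}
  cell(1,1) c: {T2}  orig:{}
  cell(2,2) c: {T2}  orig:{}
  cell(0,1) cc: ∅
  cell(1,2) cc: ∅
  cell(0,2) ccc: ∅

S ∉ T[0,2] ⇒ NO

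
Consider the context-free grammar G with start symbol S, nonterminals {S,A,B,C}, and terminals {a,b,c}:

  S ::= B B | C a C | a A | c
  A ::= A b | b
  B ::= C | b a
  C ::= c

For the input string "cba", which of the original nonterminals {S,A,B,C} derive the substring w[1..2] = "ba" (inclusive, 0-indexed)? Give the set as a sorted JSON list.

CNF form of G:
  S -> B B | C X2 | T1 A | c
  A -> A T0 | b
  B -> T0 T1 | c
  C -> c
  T0 -> b
  T1 -> a
  X2 -> T1 C

CYK table (by increasing span), restricted to cells inside w[1..2]:
  T[1,1] 'b' = {A,T0}  orig:{A}
  T[2,2] 'a' = {T1}  orig:{}
  T[1,2] 'ba' = {B}

Original NTs in T[1,2] deriving "ba": ["B"]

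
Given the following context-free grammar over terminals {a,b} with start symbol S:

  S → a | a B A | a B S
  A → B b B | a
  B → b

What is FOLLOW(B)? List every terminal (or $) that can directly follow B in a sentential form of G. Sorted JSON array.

FIRST sets, iterate to fixpoint:
[1]
  A via A→a: +{a}
  B via B→b: +{b}
  S via S→a: +{a}
  S: {a}  A: {a}  B: {b}
[2]
  A via A→B b B: +{b}
  S: {a}  A: {a,b}  B: {b}
[3] done
  S: {a}  A: {a,b}  B: {b}

FOLLOW sets:
seed FOLLOW(S) with $
[1]
  A→B b B: FOLLOW(B) ⊇ FIRST(b) = {b}; new: +{b}
  S→a B A: FOLLOW(B) ⊇ FIRST(A) = {a,b}; new: +{a}
  S→a B A: FOLLOW(A) ⊇ FOLLOW(S) ⊇ {$}; new: +{$}
  FOLLOW[S]={$}  FOLLOW[A]={$}  FOLLOW[B]={a,b}
[2]
  A→B b B: FOLLOW(B) ⊇ FOLLOW(A) ⊇ {$}; new: +{$}
  FOLLOW[S]={$}  FOLLOW[A]={$}  FOLLOW[B]={$,a,b}
[3] done
  FOLLOW[S]={$}  FOLLOW[A]={$}  FOLLOW[B]={$,a,b}

FOLLOW(B) = ["$", "a", "b"]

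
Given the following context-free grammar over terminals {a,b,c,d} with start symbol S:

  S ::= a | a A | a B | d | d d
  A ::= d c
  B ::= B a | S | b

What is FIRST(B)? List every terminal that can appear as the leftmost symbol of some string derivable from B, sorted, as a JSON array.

FIRST sets, iterate to fixpoint:
pass 1:
  A via A→d c: +{d}
  B via B→b: +{b}
  S via S→a: +{a}
  S via S→d: +{d}
  FIRST[S]={a,d}  FIRST[A]={d}  FIRST[B]={b}
pass 2:
  B via B→S: +{a,d}
  FIRST[S]={a,d}  FIRST[A]={d}  FIRST[B]={a,b,d}
pass 3: done
  FIRST[S]={a,d}  FIRST[A]={d}  FIRST[B]={a,b,d}

FIRST(B) = ["a", "b", "d"]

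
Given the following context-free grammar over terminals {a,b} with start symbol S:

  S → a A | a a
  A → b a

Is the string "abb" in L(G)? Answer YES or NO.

Convert to CNF:
  S -> T1 A | T1 T1
  A -> T0 T1
  T0 -> b
  T1 -> a

Fill CYK table bottom-up:
  [0..0]={T1}  "a"  orig:{}
  [1..1]={T0}  "b"  orig:{}
  [2..2]={T0}  "b"  orig:{}
  [0..1]=∅  "ab"
  [1..2]=∅  "bb"
  [0..2]=∅  "abb"

S ∉ T[0,2] ⇒ NO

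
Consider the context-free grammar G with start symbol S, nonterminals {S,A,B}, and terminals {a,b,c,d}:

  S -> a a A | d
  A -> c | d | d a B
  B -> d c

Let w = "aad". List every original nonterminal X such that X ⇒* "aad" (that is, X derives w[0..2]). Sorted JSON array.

Convert to CNF:
  S -> T1 X4 | d
  A -> T0 X3 | c | d
  B -> T0 T2
  T0 -> d
  T1 -> a
  T2 -> c
  X3 -> T1 B
  X4 -> T1 A

CYK table (by increasing span), restricted to cells inside w[0..2]:
  cell(0,0) a: {T1}  orig:{}
  cell(1,1) a: {T1}  orig:{}
  cell(2,2) d: {A,S,T0}  orig:{A,S}
  cell(0,1) aa: ∅
  cell(1,2) ad: {X4}  orig:{}
  cell(0,2) aad: {S}

Original NTs in T[0,2] deriving "aad": ["S"]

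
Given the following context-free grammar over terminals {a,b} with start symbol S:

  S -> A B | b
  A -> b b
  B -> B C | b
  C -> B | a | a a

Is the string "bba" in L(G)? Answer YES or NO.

Convert to CNF:
  S -> A B | b
  A -> T0 T0
  B -> B C | b
  C -> B C | T1 T1 | a | b
  T0 -> b
  T1 -> a

CYK table (by increasing span):
  cell(0,0) b: {B,C,S,T0}  orig:{B,C,S}
  cell(1,1) b: {B,C,S,T0}  orig:{B,C,S}
  cell(2,2) a: {C,T1}  orig:{C}
  cell(0,1) bb: {A,B,C}
  cell(1,2) ba: {B,C}
  cell(0,2) bba: {B,C}

S ∉ T[0,2] ⇒ NO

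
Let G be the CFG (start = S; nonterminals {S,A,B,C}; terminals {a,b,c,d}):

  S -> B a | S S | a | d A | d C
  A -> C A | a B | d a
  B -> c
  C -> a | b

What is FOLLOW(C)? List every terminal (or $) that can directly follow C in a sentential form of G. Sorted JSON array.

Compute FIRST by fixpoint:
[1]
  A via A→a B: +{a}
  A via A→d a: +{d}
  B via B→c: +{c}
  C via C→a: +{a}
  C via C→b: +{b}
  S via S→B a: +{c}
  S via S→a: +{a}
  S via S→d A: +{d}
  FIRST[S]={a,c,d}  FIRST[A]={a,d}  FIRST[B]={c}  FIRST[C]={a,b}
[2]
  A via A→C A: +{b}
  FIRST[S]={a,c,d}  FIRST[A]={a,b,d}  FIRST[B]={c}  FIRST[C]={a,b}
[3] done
  FIRST[S]={a,c,d}  FIRST[A]={a,b,d}  FIRST[B]={c}  FIRST[C]={a,b}

Compute FOLLOW by fixpoint:
FOLLOW(S) := {$}
[1]
  A→C A: FOLLOW(C) ⊇ FIRST(A) = {a,b,d}; new: +{a,b,d}
  S→B a: FOLLOW(B) ⊇ FIRST(a) = {a}; new: +{a}
  S→S S: FOLLOW(S) ⊇ FIRST(S) = {a,c,d}; new: +{a,c,d}
  S→d A: FOLLOW(A) ⊇ FOLLOW(S) ⊇ {$,a,c,d}; new: +{$,a,c,d}
  S→d C: FOLLOW(C) ⊇ FOLLOW(S) ⊇ {$,a,c,d}; new: +{$,c}
  FOLLOW[S]={$,a,c,d}  FOLLOW[A]={$,a,c,d}  FOLLOW[B]={a}  FOLLOW[C]={$,a,b,c,d}
[2]
  A→a B: FOLLOW(B) ⊇ FOLLOW(A) ⊇ {$,a,c,d}; new: +{$,c,d}
  FOLLOW[S]={$,a,c,d}  FOLLOW[A]={$,a,c,d}  FOLLOW[B]={$,a,c,d}  FOLLOW[C]={$,a,b,c,d}
[3] (no change)
  FOLLOW[S]={$,a,c,d}  FOLLOW[A]={$,a,c,d}  FOLLOW[B]={$,a,c,d}  FOLLOW[C]={$,a,b,c,d}

FOLLOW(C) = ["$", "a", "b", "c", "d"]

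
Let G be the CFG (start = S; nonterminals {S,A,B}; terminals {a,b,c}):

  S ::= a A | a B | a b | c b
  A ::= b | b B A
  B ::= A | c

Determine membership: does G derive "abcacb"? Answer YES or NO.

Convert to CNF:
  S -> T1 A | T1 B | T1 T0 | T2 T0
  A -> T0 X3 | b
  B -> T0 X4 | b | c
  T0 -> b
  T1 -> a
  T2 -> c
  X3 -> B A
  X4 -> B A

CYK fill:
  T[0,0] 'a' = {T1}  orig:{}
  T[1,1] 'b' = {A,B,T0}  orig:{A,B}
  T[2,2] 'c' = {B,T2}  orig:{B}
  T[3,3] 'a' = {T1}  orig:{}
  T[4,4] 'c' = {B,T2}  orig:{B}
  T[5,5] 'b' = {A,B,T0}  orig:{A,B}
  T[0,1] 'ab' = {S}
  T[1,2] 'bc' = ∅
  T[2,3] 'ca' = ∅
  T[3,4] 'ac' = {S}
  T[4,5] 'cb' = {S,X3,X4}  orig:{S}
  T[0,2] 'abc' = ∅
  T[1,3] 'bca' = ∅
  T[2,4] 'cac' = ∅
  T[3,5] 'acb' = ∅
  T[0,3] 'abca' = ∅
  T[1,4] 'bcac' = ∅
  T[2,5] 'cacb' = ∅
  T[0,4] 'abcac' = ∅
  T[1,5] 'bcacb' = ∅
  T[0,5] 'abcacb' = ∅

S ∉ T[0,5] ⇒ NO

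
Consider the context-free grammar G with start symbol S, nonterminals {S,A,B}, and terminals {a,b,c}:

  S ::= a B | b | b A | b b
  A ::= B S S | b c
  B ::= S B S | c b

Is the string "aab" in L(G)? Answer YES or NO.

CNF form of G:
  S -> T0 A | T0 T0 | T2 B | b
  A -> B X3 | T0 T1
  B -> S X4 | T1 T0
  T0 -> b
  T1 -> c
  T2 -> a
  X3 -> S S
  X4 -> B S

CYK fill:
  T[0,0] 'a' = {T2}  orig:{}
  T[1,1] 'a' = {T2}  orig:{}
  T[2,2] 'b' = {S,T0}  orig:{S}
  T[0,1] 'aa' = ∅
  T[1,2] 'ab' = ∅
  T[0,2] 'aab' = ∅

S ∉ T[0,2] ⇒ NO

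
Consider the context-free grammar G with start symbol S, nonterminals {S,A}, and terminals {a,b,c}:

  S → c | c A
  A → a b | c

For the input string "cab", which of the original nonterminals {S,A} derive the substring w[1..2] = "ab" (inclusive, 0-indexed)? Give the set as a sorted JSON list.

Convert to CNF:
  S -> T2 A | c
  A -> T0 T1 | c
  T0 -> a
  T1 -> b
  T2 -> c

CYK table (by increasing span) — only the sub-triangle for w[1..2]:
  [1..1]={T0}  "a"  orig:{}
  [2..2]={T1}  "b"  orig:{}
  [1..2]={A}  "ab"

Original NTs in T[1,2] deriving "ab": ["A"]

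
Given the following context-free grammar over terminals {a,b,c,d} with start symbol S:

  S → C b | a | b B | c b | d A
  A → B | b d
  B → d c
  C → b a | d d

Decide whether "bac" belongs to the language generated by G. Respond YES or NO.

CNF form of G:
  S -> C T0 | T0 B | T1 A | T2 T0 | a
  A -> T0 T1 | T1 T2
  B -> T1 T2
  C -> T0 T3 | T1 T1
  T0 -> b
  T1 -> d
  T2 -> c
  T3 -> a

CYK table (by increasing span):
  [0..0]={T0}  "b"  orig:{}
  [1..1]={S,T3}  "a"  orig:{S}
  [2..2]={T2}  "c"  orig:{}
  [0..1]={C}  "ba"
  [1..2]=∅  "ac"
  [0..2]=∅  "bac"

S ∉ T[0,2] ⇒ NO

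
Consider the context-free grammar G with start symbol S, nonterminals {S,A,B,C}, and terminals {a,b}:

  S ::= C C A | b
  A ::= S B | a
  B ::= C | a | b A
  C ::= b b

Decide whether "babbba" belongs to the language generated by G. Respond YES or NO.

CNF form of G:
  S -> C X1 | b
  A -> S B | a
  B -> T0 A | T0 T0 | a
  C -> T0 T0
  T0 -> b
  X1 -> C A

CYK fill:
  cell(0,0) b: {S,T0}  orig:{S}
  cell(1,1) a: {A,B}
  cell(2,2) b: {S,T0}  orig:{S}
  cell(3,3) b: {S,T0}  orig:{S}
  cell(4,4) b: {S,T0}  orig:{S}
  cell(5,5) a: {A,B}
  cell(0,1) ba: {A,B}
  cell(1,2) ab: ∅
  cell(2,3) bb: {B,C}
  cell(3,4) bb: {B,C}
  cell(4,5) ba: {A,B}
  cell(0,2) bab: ∅
  cell(1,3) abb: ∅
  cell(2,4) bbb: {A}
  cell(3,5) bba: {A,B,X1}  orig:{A,B}
  cell(0,3) babb: ∅
  cell(1,4) abbb: ∅
  cell(2,5) bbba: {A,B,X1}  orig:{A,B}
  cell(0,4) babbb: ∅
  cell(1,5) abbba: ∅
  cell(0,5) babbba: ∅

S ∉ T[0,5] ⇒ NO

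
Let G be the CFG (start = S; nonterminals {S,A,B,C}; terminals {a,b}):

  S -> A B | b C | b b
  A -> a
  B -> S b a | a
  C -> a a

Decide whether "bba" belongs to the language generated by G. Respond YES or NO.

CNF form of G:
  S -> A B | T0 C | T0 T0
  A -> a
  B -> S X2 | a
  C -> T1 T1
  T0 -> b
  T1 -> a
  X2 -> T0 T1

CYK table (by increasing span):
  [0..0]={T0}  "b"  orig:{}
  [1..1]={T0}  "b"  orig:{}
  [2..2]={A,B,T1}  "a"  orig:{A,B}
  [0..1]={S}  "bb"
  [1..2]={X2}  "ba"  orig:{}
  [0..2]=∅  "bba"

S ∉ T[0,2] ⇒ NO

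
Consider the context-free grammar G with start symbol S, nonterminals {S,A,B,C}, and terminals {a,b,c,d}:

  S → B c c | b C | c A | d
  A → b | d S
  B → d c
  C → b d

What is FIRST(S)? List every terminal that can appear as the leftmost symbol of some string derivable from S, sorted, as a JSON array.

FIRST sets, iterate to fixpoint:
round 1:
  A via A→b: +{b}
  A via A→d S: +{d}
  B via B→d c: +{d}
  C via C→b d: +{b}
  S via S→B c c: +{d}
  S via S→b C: +{b}
  S via S→c A: +{c}
  FIRST(S)={b,c,d}  FIRST(A)={b,d}  FIRST(B)={d}  FIRST(C)={b}
round 2: (no change)
  FIRST(S)={b,c,d}  FIRST(A)={b,d}  FIRST(B)={d}  FIRST(C)={b}

FIRST(S) = ["b", "c", "d"]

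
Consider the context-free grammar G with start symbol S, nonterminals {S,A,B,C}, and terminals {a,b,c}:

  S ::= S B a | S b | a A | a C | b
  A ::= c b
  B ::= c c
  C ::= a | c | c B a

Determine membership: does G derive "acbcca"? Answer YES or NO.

Convert to CNF:
  S -> S T1 | S X4 | T2 A | T2 C | b
  A -> T0 T1
  B -> T0 T0
  C -> T0 X3 | a | c
  T0 -> c
  T1 -> b
  T2 -> a
  X3 -> B T2
  X4 -> B T2

CYK fill:
  T[0,0] 'a' = {C,T2}  orig:{C}
  T[1,1] 'c' = {C,T0}  orig:{C}
  T[2,2] 'b' = {S,T1}  orig:{S}
  T[3,3] 'c' = {C,T0}  orig:{C}
  T[4,4] 'c' = {C,T0}  orig:{C}
  T[5,5] 'a' = {C,T2}  orig:{C}
  T[0,1] 'ac' = {S}
  T[1,2] 'cb' = {A}
  T[2,3] 'bc' = ∅
  T[3,4] 'cc' = {B}
  T[4,5] 'ca' = ∅
  T[0,2] 'acb' = {S}
  T[1,3] 'cbc' = ∅
  T[2,4] 'bcc' = ∅
  T[3,5] 'cca' = {X3,X4}  orig:{}
  T[0,3] 'acbc' = ∅
  T[1,4] 'cbcc' = ∅
  T[2,5] 'bcca' = {S}
  T[0,4] 'acbcc' = ∅
  T[1,5] 'cbcca' = ∅
  T[0,5] 'acbcca' = {S}

S ∈ T[0,5] ⇒ YES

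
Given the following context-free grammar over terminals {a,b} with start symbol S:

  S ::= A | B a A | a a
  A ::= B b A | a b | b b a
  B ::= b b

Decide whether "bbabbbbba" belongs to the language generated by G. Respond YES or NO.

Convert to CNF:
  S -> B X4 | B X5 | T0 X6 | T1 T0 | T1 T1
  A -> B X2 | T0 X3 | T1 T0
  B -> T0 T0
  T0 -> b
  T1 -> a
  X2 -> T0 A
  X3 -> T0 T1
  X4 -> T1 A
  X5 -> T0 A
  X6 -> T0 T1

CYK table (by increasing span):
  T[0,0] 'b' = {T0}  orig:{}
  T[1,1] 'b' = {T0}  orig:{}
  T[2,2] 'a' = {T1}  orig:{}
  T[3,3] 'b' = {T0}  orig:{}
  T[4,4] 'b' = {T0}  orig:{}
  T[5,5] 'b' = {T0}  orig:{}
  T[6,6] 'b' = {T0}  orig:{}
  T[7,7] 'b' = {T0}  orig:{}
  T[8,8] 'a' = {T1}  orig:{}
  T[0,1] 'bb' = {B}
  T[1,2] 'ba' = {X3,X6}  orig:{}
  T[2,3] 'ab' = {A,S}
  T[3,4] 'bb' = {B}
  T[4,5] 'bb' = {B}
  T[5,6] 'bb' = {B}
  T[6,7] 'bb' = {B}
  T[7,8] 'ba' = {X3,X6}  orig:{}
  T[0,2] 'bba' = {A,S}
  T[1,3] 'bab' = {X2,X5}  orig:{}
  T[2,4] 'abb' = ∅
  T[3,5] 'bbb' = ∅
  T[4,6] 'bbb' = ∅
  T[5,7] 'bbb' = ∅
  T[6,8] 'bba' = {A,S}
  T[0,3] 'bbab' = ∅
  T[1,4] 'babb' = ∅
  T[2,5] 'abbb' = ∅
  T[3,6] 'bbbb' = ∅
  T[4,7] 'bbbb' = ∅
  T[5,8] 'bbba' = {X2,X5}  orig:{}
  T[0,4] 'bbabb' = ∅
  T[1,5] 'babbb' = ∅
  T[2,6] 'abbbb' = ∅
  T[3,7] 'bbbbb' = ∅
  T[4,8] 'bbbba' = ∅
  T[0,5] 'bbabbb' = ∅
  T[1,6] 'babbbb' = ∅
  T[2,7] 'abbbbb' = ∅
  T[3,8] 'bbbbba' = {A,S}
  T[0,6] 'bbabbbb' = ∅
  T[1,7] 'babbbbb' = ∅
  T[2,8] 'abbbbba' = {X4}  orig:{}
  T[0,7] 'bbabbbbb' = ∅
  T[1,8] 'babbbbba' = ∅
  T[0,8] 'bbabbbbba' = {S}

S ∈ T[0,8] ⇒ YES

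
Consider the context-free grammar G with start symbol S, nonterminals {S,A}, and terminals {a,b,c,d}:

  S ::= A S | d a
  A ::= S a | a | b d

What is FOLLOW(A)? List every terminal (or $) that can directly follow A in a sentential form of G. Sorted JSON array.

FIRST sets, iterate to fixpoint:
iter 1:
  A via A→a: +{a}
  A via A→b d: +{b}
  S via S→A S: +{a,b}
  S via S→d a: +{d}
  FIRST(S)={a,b,d}  FIRST(A)={a,b}
iter 2:
  A via A→S a: +{d}
  FIRST(S)={a,b,d}  FIRST(A)={a,b,d}
iter 3: — fixpoint
  FIRST(S)={a,b,d}  FIRST(A)={a,b,d}

FOLLOW sets:
FOLLOW(S) := {$}
round 1:
  A→S a: FOLLOW(S) ⊇ FIRST(a) = {a}; new: +{a}
  S→A S: FOLLOW(A) ⊇ FIRST(S) = {a,b,d}; new: +{a,b,d}
  S: {$,a}  A: {a,b,d}
round 2: (no change)
  S: {$,a}  A: {a,b,d}

FOLLOW(A) = ["a", "b", "d"]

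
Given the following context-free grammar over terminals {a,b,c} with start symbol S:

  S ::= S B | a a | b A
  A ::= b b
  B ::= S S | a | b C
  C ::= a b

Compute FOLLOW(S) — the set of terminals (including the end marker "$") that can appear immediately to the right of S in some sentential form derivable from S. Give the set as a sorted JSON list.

FIRST iteration:
iter 1:
  A via A→b b: +{b}
  B via B→a: +{a}
  B via B→b C: +{b}
  C via C→a b: +{a}
  S via S→a a: +{a}
  S via S→b A: +{b}
  S: {a,b}  A: {b}  B: {a,b}  C: {a}
iter 2: (stable)
  S: {a,b}  A: {b}  B: {a,b}  C: {a}

Compute FOLLOW by fixpoint:
seed FOLLOW(S) with $
pass 1:
  B→S S: FOLLOW(S) ⊇ FIRST(S) = {a,b}; new: +{a,b}
  S→S B: FOLLOW(B) ⊇ FOLLOW(S) ⊇ {$,a,b}; new: +{$,a,b}
  S→b A: FOLLOW(A) ⊇ FOLLOW(S) ⊇ {$,a,b}; new: +{$,a,b}
  FOLLOW(S)={$,a,b}  FOLLOW(A)={$,a,b}  FOLLOW(B)={$,a,b}  FOLLOW(C)={}
pass 2:
  B→b C: FOLLOW(C) ⊇ FOLLOW(B) ⊇ {$,a,b}; new: +{$,a,b}
  FOLLOW(S)={$,a,b}  FOLLOW(A)={$,a,b}  FOLLOW(B)={$,a,b}  FOLLOW(C)={$,a,b}
pass 3: (no change)
  FOLLOW(S)={$,a,b}  FOLLOW(A)={$,a,b}  FOLLOW(B)={$,a,b}  FOLLOW(C)={$,a,b}

FOLLOW(S) = ["$", "a", "b"]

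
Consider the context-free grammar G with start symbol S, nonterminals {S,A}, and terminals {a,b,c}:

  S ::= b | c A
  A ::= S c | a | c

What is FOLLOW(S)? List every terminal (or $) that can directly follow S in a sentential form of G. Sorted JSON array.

FIRST iteration:
pass 1:
  A via A→a: +{a}
  A via A→c: +{c}
  S via S→b: +{b}
  S via S→c A: +{c}
  S: {b,c}  A: {a,c}
pass 2:
  A via A→S c: +{b}
  S: {b,c}  A: {a,b,c}
pass 3: — fixpoint
  S: {b,c}  A: {a,b,c}

FOLLOW sets:
FOLLOW(S) := {$}
iter 1:
  A→S c: FOLLOW(S) ⊇ FIRST(c) = {c}; new: +{c}
  S→c A: FOLLOW(A) ⊇ FOLLOW(S) ⊇ {$,c}; new: +{$,c}
  FOLLOW(S)={$,c}  FOLLOW(A)={$,c}
iter 2: (stable)
  FOLLOW(S)={$,c}  FOLLOW(A)={$,c}

FOLLOW(S) = ["$", "c"]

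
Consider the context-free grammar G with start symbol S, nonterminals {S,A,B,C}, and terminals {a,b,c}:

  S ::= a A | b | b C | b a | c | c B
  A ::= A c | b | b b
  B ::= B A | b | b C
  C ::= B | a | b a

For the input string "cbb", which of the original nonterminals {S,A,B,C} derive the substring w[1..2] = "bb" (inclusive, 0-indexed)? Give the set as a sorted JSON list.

Convert to CNF:
  S -> T0 B | T1 C | T1 T2 | T2 A | b | c
  A -> A T0 | T1 T1 | b
  B -> B A | T1 C | b
  C -> B A | T1 C | T1 T2 | a | b
  T0 -> c
  T1 -> b
  T2 -> a

CYK fill, restricted to cells inside w[1..2]:
  cell(1,1) b: {A,B,C,S,T1}  orig:{A,B,C,S}
  cell(2,2) b: {A,B,C,S,T1}  orig:{A,B,C,S}
  cell(1,2) bb: {A,B,C,S}

Original NTs in T[1,2] deriving "bb": ["A", "B", "C", "S"]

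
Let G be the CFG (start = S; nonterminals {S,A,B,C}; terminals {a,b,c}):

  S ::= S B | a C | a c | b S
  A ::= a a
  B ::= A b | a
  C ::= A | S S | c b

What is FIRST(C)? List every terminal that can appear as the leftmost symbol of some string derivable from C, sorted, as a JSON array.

Compute FIRST by fixpoint:
iter 1:
  A via A→a a: +{a}
  B via B→A b: +{a}
  C via C→A: +{a}
  C via C→c b: +{c}
  S via S→a C: +{a}
  S via S→b S: +{b}
  FIRST(S)={a,b}  FIRST(A)={a}  FIRST(B)={a}  FIRST(C)={a,c}
iter 2:
  C via C→S S: +{b}
  FIRST(S)={a,b}  FIRST(A)={a}  FIRST(B)={a}  FIRST(C)={a,b,c}
iter 3: — fixpoint
  FIRST(S)={a,b}  FIRST(A)={a}  FIRST(B)={a}  FIRST(C)={a,b,c}

FIRST(C) = ["a", "b", "c"]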